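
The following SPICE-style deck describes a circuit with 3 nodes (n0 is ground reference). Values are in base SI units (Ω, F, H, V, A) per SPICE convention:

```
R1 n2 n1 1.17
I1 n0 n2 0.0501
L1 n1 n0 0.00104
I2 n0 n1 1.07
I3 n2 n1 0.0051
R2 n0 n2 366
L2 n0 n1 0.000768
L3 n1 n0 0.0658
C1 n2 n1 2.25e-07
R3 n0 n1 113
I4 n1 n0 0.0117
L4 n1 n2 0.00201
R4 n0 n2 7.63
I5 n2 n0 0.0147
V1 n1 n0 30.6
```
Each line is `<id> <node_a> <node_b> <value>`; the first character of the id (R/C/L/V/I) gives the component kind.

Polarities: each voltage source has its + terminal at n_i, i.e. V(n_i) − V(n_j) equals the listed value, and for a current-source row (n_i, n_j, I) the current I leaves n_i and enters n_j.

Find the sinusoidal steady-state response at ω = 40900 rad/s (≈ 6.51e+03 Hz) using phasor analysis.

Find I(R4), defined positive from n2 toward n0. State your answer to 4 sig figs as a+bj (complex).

Element admittances at ω=40900 rad/s:
  Y(R1) = 0.8547+0.000j S between n2,n1
  I1: injects 0.0501 A into n2 (from n0)
  Y(L1) = 0.000-0.02351j S between n1,n0
  I2: injects 1.07 A into n1 (from n0)
  I3: injects 0.0051 A into n1 (from n2)
  Y(R2) = 0.002732+0.000j S between n0,n2
  Y(L2) = 0.000-0.03184j S between n0,n1
  Y(L3) = 0.000-0.0003716j S between n1,n0
  Y(C1) = 0.000+0.009202j S between n2,n1
  Y(R3) = 0.008850+0.000j S between n0,n1
  I4: injects 0.0117 A into n0 (from n1)
  Y(L4) = 0.000-0.01216j S between n1,n2
  Y(R4) = 0.1311+0.000j S between n0,n2
  I5: injects 0.0147 A into n0 (from n2)
  V1: constraint V(n1)−V(n0) = 30.6
Assemble and solve the 3×3 MNA system:
  V(n1)=30.60+0.000j  V(n2)=26.49-0.01232j
  i(V1)=-2.721+1.707j

3.472-0.001614j A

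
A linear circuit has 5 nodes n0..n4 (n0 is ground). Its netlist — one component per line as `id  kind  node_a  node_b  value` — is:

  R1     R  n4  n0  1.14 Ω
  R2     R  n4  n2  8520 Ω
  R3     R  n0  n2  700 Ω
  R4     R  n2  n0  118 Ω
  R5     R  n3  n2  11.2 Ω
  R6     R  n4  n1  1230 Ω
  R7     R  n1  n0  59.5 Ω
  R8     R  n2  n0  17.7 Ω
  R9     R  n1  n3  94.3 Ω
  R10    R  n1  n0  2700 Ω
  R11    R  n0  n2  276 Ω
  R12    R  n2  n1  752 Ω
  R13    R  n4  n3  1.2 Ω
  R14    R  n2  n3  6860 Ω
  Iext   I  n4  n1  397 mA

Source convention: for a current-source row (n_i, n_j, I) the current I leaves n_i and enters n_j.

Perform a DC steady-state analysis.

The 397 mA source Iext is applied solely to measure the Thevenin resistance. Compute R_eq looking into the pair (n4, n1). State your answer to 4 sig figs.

R_eq = 34.00 Ω

Apply KCL at each of the 4 non-ground nodes and solve the resulting linear system.
Node n1: branches {R6, R7, R9, R10, R12, Iext} → V_1 = 13.23
Node n2: branches {R2, R3, R4, R5, R8, R11, R12, R14} → V_2 = 0.06504
Node n3: branches {R5, R9, R13, R14} → V_3 = -0.07942
Node n4: branches {R1, R2, R6, R13, Iext} → V_4 = -0.2643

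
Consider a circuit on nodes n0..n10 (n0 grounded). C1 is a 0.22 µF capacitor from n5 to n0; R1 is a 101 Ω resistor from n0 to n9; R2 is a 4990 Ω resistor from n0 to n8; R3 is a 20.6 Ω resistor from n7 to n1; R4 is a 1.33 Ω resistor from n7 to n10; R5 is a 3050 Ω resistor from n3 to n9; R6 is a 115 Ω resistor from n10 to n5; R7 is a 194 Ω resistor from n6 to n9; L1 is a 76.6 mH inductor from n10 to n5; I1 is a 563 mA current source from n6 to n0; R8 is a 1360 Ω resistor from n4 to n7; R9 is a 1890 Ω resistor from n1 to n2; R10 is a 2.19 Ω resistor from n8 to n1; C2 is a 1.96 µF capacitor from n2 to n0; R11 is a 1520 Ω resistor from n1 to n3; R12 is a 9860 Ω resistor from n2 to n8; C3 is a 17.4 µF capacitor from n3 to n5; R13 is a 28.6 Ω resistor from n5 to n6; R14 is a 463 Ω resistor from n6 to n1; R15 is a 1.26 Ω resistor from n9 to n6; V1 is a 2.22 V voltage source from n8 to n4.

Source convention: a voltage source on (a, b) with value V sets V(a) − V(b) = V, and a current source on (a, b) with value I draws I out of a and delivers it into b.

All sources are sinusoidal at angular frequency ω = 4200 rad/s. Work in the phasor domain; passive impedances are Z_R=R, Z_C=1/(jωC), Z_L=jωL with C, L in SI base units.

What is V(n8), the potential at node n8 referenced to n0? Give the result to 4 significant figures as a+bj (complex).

MNA unknowns: 10 node voltages V₁..V_10 plus 1 source current (V1)
C1: Y=0.000+0.0009240j on G[5,0]
R1: Y=0.009901+0.000j on G[0,9]
R2: Y=0.0002004+0.000j on G[0,8]
R3: Y=0.04854+0.000j on G[7,1]
R4: Y=0.7519+0.000j on G[7,10]
R5: Y=0.0003279+0.000j on G[3,9]
R6: Y=0.008696+0.000j on G[10,5]
R7: Y=0.005155+0.000j on G[6,9]
L1: Y=0.000-0.003108j on G[10,5]
I1: z[6]−=0.563, z[0]+=0.563
R8: Y=0.0007353+0.000j on G[4,7]
R9: Y=0.0005291+0.000j on G[1,2]
R10: Y=0.4566+0.000j on G[8,1]
C2: Y=0.000+0.008232j on G[2,0]
R11: Y=0.0006579+0.000j on G[1,3]
R12: Y=0.0001014+0.000j on G[2,8]
C3: Y=0.000+0.07308j on G[3,5]
R13: Y=0.03497+0.000j on G[5,6]
R14: Y=0.002160+0.000j on G[6,1]
R15: Y=0.7937+0.000j on G[9,6]
V1: row V8−V4=2.22, i_V1 at 8,4
solve → V1=-48.23+6.079j, V2=0.1816+3.708j, V3=-51.90+5.787j, V4=-50.41+6.076j, V5=-51.90+5.818j, V6=-52.91+4.626j, V7=-48.82+6.202j, V8=-48.19+6.076j, V9=-52.26+4.569j, V10=-48.86+6.210j
aux → i_V1=-0.001170-9.236e-05j

-48.19+6.076j V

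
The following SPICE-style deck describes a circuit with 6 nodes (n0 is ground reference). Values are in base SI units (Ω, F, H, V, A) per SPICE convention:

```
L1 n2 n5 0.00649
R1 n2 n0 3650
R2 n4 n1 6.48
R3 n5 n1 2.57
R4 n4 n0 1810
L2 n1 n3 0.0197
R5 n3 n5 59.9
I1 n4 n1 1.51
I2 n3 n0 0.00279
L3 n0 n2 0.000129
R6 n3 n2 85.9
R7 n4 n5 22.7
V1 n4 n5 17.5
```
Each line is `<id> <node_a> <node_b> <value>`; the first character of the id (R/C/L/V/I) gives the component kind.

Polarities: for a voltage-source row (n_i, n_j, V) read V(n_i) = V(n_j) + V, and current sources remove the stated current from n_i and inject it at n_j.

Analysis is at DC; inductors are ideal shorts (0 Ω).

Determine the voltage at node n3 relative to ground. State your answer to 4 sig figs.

Element admittances at DC:
  L1: short n2↔n5 (DC inductor)
  Y(R1) = 0.0002740 S between n2,n0
  Y(R2) = 0.1543 S between n4,n1
  Y(R3) = 0.3891 S between n5,n1
  Y(R4) = 0.0005525 S between n4,n0
  L2: short n1↔n3 (DC inductor)
  Y(R5) = 0.01669 S between n3,n5
  I1: injects 1.51 A into n1 (from n4)
  I2: injects 0.00279 A into n0 (from n3)
  L3: short n0↔n2 (DC inductor)
  Y(R6) = 0.01164 S between n3,n2
  Y(R7) = 0.04405 S between n4,n5
  V1: constraint V(n4)−V(n5) = 17.5
Assemble and solve the 9×9 MNA system:
  V(n1)=7.359  V(n2)=0.000  V(n3)=7.359  V(n4)=17.50  V(n5)=0.000
  i(L1)=0.09813  i(L2)=0.2113  i(L3)=0.01246  i(V1)=-3.856

7.359 V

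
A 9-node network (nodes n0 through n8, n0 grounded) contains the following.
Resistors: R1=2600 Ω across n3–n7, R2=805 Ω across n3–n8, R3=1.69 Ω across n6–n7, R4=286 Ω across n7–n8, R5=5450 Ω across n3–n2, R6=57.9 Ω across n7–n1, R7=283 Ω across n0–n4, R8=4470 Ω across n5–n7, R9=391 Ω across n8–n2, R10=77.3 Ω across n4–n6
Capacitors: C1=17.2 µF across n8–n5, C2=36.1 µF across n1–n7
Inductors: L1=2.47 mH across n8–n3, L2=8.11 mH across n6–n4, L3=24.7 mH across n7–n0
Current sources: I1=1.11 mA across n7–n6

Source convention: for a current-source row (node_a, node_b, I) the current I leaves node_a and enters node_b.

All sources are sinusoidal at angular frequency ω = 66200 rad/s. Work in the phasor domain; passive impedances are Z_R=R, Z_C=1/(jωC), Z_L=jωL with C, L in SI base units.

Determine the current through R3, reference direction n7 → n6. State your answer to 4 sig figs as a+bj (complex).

-0.001110-1.088e-06j A

Apply KCL at each of the 8 non-ground nodes and solve the resulting linear system.
Node n1: branches {C2, R6} → V_1 = -0.001778-0.0003894j
Node n2: branches {R5, R9} → V_2 = -0.001778-0.0003894j
Node n3: branches {R1, R2, L1, R5} → V_3 = -0.001778-0.0003894j
Node n4: branches {L2, R7, R10} → V_4 = 6.739e-05-0.0003078j
Node n5: branches {C1, R8} → V_5 = -0.001778-0.0003894j
Node n6: branches {R3, L2, R10, I1} → V_6 = 9.728e-05-0.0003875j
Node n7: branches {R1, C2, R3, R4, R6, R8, L3, I1} → V_7 = -0.001778-0.0003894j
Node n8: branches {C1, R2, L1, R4, R9} → V_8 = -0.001778-0.0003894j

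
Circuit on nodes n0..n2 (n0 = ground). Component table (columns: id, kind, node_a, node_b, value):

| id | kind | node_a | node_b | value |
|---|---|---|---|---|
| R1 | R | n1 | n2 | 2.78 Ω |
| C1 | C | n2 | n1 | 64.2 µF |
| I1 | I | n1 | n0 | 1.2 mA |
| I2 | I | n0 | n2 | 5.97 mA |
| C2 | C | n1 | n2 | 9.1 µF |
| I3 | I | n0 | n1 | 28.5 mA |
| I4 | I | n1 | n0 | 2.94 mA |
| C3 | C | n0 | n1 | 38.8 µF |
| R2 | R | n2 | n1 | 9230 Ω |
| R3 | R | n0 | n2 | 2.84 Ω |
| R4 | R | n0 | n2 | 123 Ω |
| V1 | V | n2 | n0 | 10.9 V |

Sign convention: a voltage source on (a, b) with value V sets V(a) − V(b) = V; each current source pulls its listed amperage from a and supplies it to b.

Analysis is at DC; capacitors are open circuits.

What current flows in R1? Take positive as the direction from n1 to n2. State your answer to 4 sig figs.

Apply KCL at each of the 2 non-ground nodes and solve the resulting linear system.
Node n1: branches {R1, C1, I1, C2, I3, I4, C3, R2} → V_1 = 10.97
Node n2: branches {R1, C1, I2, C2, R2, R3, R4, V1} → V_2 = 10.90
Source currents: i(V1)=-3.896

0.02435 A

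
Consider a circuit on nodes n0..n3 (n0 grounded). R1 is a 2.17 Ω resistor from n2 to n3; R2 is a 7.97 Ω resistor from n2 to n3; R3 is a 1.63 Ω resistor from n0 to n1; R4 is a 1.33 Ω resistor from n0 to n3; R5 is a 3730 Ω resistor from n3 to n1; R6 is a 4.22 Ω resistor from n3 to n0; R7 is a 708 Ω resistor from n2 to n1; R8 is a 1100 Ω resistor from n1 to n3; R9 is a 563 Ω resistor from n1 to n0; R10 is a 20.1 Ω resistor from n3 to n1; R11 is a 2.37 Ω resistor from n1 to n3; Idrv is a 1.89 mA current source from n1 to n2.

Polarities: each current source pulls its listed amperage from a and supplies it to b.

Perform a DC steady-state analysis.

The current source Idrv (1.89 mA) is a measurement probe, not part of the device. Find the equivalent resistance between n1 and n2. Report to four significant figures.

MNA unknowns: 3 node voltages V₁..V_3
R1: Y=0.4608 on G[2,3]
R2: Y=0.1255 on G[2,3]
R3: Y=0.6135 on G[0,1]
R4: Y=0.7519 on G[0,3]
R5: Y=0.0002681 on G[3,1]
R6: Y=0.2370 on G[3,0]
R7: Y=0.001412 on G[2,1]
R8: Y=0.0009091 on G[1,3]
R9: Y=0.001776 on G[1,0]
R10: Y=0.04975 on G[3,1]
R11: Y=0.4219 on G[1,3]
Idrv: z[1]−=0.00189, z[2]+=0.00189
solve → V1=-0.001362, V2=0.004058, V3=0.0008473

R_eq = 2.867 Ω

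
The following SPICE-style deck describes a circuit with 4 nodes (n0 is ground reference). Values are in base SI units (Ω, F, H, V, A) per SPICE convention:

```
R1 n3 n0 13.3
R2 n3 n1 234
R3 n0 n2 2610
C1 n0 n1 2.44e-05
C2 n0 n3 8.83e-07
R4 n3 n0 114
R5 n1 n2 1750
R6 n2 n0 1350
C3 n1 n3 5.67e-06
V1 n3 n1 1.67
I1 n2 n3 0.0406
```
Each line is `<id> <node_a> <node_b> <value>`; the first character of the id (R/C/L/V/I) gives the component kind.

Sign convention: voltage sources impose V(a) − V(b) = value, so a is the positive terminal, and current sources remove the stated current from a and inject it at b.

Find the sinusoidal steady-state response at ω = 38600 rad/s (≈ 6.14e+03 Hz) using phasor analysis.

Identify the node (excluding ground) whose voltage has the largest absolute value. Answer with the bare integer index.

Element admittances at ω=38600 rad/s:
  Y(R1) = 0.07519+0.000j S between n3,n0
  Y(R2) = 0.004274+0.000j S between n3,n1
  Y(R3) = 0.0003831+0.000j S between n0,n2
  Y(C1) = 0.000+0.9418j S between n0,n1
  Y(C2) = 0.000+0.03408j S between n0,n3
  Y(R4) = 0.008772+0.000j S between n3,n0
  Y(R5) = 0.0005714+0.000j S between n1,n2
  Y(R6) = 0.0007407+0.000j S between n2,n0
  Y(C3) = 0.000+0.2189j S between n1,n3
  V1: constraint V(n3)−V(n1) = 1.67
  I1: injects 0.0406 A into n3 (from n2)
Assemble and solve the 4×4 MNA system:
  V(n1)=-0.06785+0.1102j  V(n2)=-23.97+0.03715j  V(n3)=1.602+0.1102j
  i(V1)=-0.09730-0.4294j

2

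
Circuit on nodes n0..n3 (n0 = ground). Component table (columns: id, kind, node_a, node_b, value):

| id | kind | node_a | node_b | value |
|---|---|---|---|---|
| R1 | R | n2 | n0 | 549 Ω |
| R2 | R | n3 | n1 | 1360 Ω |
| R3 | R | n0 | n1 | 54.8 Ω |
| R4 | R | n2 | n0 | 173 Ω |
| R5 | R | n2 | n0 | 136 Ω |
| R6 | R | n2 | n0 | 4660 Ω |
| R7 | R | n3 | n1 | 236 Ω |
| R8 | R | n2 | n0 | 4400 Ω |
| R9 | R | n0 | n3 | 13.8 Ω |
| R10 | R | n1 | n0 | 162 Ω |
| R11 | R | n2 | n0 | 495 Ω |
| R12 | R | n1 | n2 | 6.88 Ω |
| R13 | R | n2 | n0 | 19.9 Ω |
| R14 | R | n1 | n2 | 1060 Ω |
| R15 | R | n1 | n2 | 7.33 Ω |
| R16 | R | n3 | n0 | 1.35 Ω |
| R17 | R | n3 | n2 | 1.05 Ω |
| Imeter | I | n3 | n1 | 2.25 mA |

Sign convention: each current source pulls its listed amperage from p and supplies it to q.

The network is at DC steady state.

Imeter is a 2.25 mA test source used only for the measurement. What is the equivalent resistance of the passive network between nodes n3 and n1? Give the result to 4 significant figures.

R_eq = 4.015 Ω

Apply KCL at each of the 3 non-ground nodes and solve the resulting linear system.
Node n1: branches {R2, R3, R7, R10, R12, R14, R15, Imeter} → V_1 = 0.008642
Node n2: branches {R1, R4, R5, R6, R8, R11, R12, R13, R14, R15, R17} → V_2 = 0.001589
Node n3: branches {R2, R7, R9, R16, R17, Imeter} → V_3 = -0.0003918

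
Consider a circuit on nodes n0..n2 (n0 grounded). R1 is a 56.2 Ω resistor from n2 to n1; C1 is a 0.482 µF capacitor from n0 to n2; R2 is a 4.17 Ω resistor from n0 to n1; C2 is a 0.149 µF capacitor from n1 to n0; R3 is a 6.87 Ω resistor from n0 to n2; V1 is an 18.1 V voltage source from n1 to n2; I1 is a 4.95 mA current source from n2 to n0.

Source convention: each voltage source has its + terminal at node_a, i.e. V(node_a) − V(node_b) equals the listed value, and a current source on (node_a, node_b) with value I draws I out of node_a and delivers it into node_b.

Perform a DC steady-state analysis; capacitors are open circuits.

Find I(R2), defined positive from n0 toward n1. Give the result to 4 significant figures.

-1.636 A

Apply KCL at each of the 2 non-ground nodes and solve the resulting linear system.
Node n1: branches {R1, R2, C2, V1} → V_1 = 6.824
Node n2: branches {R1, C1, R3, V1, I1} → V_2 = -11.28
Source currents: i(V1)=-1.958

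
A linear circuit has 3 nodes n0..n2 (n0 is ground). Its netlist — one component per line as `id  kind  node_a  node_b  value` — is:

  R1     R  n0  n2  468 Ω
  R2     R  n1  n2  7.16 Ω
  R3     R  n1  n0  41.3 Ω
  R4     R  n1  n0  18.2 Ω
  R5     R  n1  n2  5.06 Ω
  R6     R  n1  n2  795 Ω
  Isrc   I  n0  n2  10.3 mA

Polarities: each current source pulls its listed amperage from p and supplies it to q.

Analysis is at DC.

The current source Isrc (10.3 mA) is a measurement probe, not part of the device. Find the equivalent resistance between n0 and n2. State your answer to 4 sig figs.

Apply KCL at each of the 2 non-ground nodes and solve the resulting linear system.
Node n1: branches {R2, R3, R4, R5, R6} → V_1 = 0.1259
Node n2: branches {R1, R2, R5, R6, Isrc} → V_2 = 0.1554

R_eq = 15.08 Ω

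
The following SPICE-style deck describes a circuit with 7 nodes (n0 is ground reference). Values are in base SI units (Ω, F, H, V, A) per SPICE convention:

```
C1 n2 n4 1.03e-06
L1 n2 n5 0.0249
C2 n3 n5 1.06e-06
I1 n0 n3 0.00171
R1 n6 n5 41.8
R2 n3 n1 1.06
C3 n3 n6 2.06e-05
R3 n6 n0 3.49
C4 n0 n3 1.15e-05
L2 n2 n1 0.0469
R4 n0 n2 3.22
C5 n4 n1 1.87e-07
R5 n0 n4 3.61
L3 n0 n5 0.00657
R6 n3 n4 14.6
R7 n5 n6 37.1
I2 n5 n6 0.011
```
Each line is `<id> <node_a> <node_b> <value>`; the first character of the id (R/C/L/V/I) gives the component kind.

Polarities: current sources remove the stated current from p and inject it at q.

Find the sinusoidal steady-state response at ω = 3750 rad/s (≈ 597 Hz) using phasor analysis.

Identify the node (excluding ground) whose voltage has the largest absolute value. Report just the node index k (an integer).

MNA unknowns: 6 node voltages V₁..V_6
C1: Y=0.000+0.003863j on G[2,4]
L1: Y=0.000-0.01071j on G[2,5]
C2: Y=0.000+0.003975j on G[3,5]
I1: z[0]−=0.00171, z[3]+=0.00171
R1: Y=0.02392+0.000j on G[6,5]
R2: Y=0.9434+0.000j on G[3,1]
C3: Y=0.000+0.07725j on G[3,6]
R3: Y=0.2865+0.000j on G[6,0]
C4: Y=0.000+0.04312j on G[0,3]
L2: Y=0.000-0.005686j on G[2,1]
R4: Y=0.3106+0.000j on G[0,2]
C5: Y=0.000+0.0007012j on G[4,1]
R5: Y=0.2770+0.000j on G[0,4]
L3: Y=0.000-0.04059j on G[0,5]
R6: Y=0.06849+0.000j on G[3,4]
R7: Y=0.02695+0.000j on G[5,6]
I2: z[5]−=0.011, z[6]+=0.011
solve → V1=0.01832-0.01975j, V2=-0.004040+0.002922j, V3=0.01820-0.01987j, V4=0.003562-0.003994j, V5=-0.09790-0.1047j, V6=0.01874-0.01591j

5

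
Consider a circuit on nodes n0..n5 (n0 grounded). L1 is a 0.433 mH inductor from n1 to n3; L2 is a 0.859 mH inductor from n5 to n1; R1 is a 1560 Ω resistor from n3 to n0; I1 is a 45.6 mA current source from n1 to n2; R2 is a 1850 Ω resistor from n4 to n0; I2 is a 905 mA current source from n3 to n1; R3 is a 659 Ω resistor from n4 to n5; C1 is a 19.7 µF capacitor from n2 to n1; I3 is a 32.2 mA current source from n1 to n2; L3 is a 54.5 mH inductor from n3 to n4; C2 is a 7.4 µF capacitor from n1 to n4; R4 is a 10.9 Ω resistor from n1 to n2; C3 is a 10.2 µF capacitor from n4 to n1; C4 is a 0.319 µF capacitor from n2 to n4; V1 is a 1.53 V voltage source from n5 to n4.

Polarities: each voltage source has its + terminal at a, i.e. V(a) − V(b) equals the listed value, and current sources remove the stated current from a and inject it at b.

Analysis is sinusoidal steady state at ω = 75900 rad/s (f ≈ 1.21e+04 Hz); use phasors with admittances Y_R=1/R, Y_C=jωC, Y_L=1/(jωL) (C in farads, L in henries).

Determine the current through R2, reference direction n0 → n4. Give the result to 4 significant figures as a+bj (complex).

MNA unknowns: 5 node voltages V₁..V_5 plus 1 source current (V1)
L1: Y=0.000-0.03043j on G[1,3]
L2: Y=0.000-0.01534j on G[5,1]
R1: Y=0.0006410+0.000j on G[3,0]
I1: z[1]−=0.0456, z[2]+=0.0456
R2: Y=0.0005405+0.000j on G[4,0]
I2: z[3]−=0.905, z[1]+=0.905
R3: Y=0.001517+0.000j on G[4,5]
C1: Y=0.000+1.495j on G[2,1]
I3: z[1]−=0.0322, z[2]+=0.0322
L3: Y=0.000-0.0002417j on G[3,4]
C2: Y=0.000+0.5617j on G[1,4]
R4: Y=0.09174+0.000j on G[1,2]
C3: Y=0.000+0.7742j on G[4,1]
C4: Y=0.000+0.02421j on G[2,4]
V1: row V5−V4=1.53, i_V1 at 5,4
solve → V1=0.1479+16.01j, V2=0.1512+15.95j, V3=-0.1341-13.50j, V4=0.1591+16.01j, V5=1.689+16.01j
aux → i_V1=-0.002390+0.02364j

-8.598e-05-0.008654j A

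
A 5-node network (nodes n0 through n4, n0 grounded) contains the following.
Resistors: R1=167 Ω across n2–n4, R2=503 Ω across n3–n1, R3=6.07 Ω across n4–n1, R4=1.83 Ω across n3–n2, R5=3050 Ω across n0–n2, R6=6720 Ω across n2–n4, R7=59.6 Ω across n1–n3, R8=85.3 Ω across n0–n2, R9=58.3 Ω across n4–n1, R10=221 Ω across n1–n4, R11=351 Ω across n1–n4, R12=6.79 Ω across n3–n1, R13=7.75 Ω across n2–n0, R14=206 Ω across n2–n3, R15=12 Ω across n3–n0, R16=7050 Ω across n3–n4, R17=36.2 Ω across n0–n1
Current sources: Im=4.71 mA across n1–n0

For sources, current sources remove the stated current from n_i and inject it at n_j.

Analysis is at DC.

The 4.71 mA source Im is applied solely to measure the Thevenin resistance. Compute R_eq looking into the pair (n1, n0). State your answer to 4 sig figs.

R_eq = 8.345 Ω

MNA unknowns: 4 node voltages V₁..V_4
R1: Y=0.005988 on G[2,4]
R2: Y=0.001988 on G[3,1]
R3: Y=0.1647 on G[4,1]
R4: Y=0.5464 on G[3,2]
R5: Y=0.0003279 on G[0,2]
R6: Y=0.0001488 on G[2,4]
R7: Y=0.01678 on G[1,3]
R8: Y=0.01172 on G[0,2]
R9: Y=0.01715 on G[4,1]
R10: Y=0.004525 on G[1,4]
R11: Y=0.002849 on G[1,4]
R12: Y=0.1473 on G[3,1]
R13: Y=0.1290 on G[2,0]
R14: Y=0.004854 on G[2,3]
R15: Y=0.08333 on G[3,0]
R16: Y=0.0001418 on G[3,4]
R17: Y=0.02762 on G[0,1]
Im: z[1]−=0.00471, z[0]+=0.00471
solve → V1=-0.03931, V2=-0.01484, V3=-0.01837, V4=-0.03852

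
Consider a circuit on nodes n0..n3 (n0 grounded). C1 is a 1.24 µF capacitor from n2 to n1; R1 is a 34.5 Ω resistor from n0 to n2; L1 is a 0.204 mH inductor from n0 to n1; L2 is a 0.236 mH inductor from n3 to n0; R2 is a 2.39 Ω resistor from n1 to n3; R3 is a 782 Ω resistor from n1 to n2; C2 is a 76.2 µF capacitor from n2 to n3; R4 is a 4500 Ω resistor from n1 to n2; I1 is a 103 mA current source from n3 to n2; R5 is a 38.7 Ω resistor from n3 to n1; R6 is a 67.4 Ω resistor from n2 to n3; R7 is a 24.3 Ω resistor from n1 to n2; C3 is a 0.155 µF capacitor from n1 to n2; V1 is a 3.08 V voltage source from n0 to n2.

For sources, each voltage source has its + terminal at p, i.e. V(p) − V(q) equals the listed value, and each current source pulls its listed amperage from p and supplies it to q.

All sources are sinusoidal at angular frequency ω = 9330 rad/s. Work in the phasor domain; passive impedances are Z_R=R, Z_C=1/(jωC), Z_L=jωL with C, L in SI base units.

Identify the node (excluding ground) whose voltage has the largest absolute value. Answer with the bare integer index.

Apply KCL at each of the 3 non-ground nodes and solve the resulting linear system.
Node n1: branches {C1, L1, R2, R3, R4, R5, R7, C3} → V_1 = 2.556-4.712j
Node n2: branches {C1, R1, R3, C2, R4, I1, R6, R7, C3, V1} → V_2 = -3.080+0.000j
Node n3: branches {L2, R2, C2, I1, R5, R6} → V_3 = -2.338-8.022j
Source currents: i(V1)=-6.208-0.2811j

3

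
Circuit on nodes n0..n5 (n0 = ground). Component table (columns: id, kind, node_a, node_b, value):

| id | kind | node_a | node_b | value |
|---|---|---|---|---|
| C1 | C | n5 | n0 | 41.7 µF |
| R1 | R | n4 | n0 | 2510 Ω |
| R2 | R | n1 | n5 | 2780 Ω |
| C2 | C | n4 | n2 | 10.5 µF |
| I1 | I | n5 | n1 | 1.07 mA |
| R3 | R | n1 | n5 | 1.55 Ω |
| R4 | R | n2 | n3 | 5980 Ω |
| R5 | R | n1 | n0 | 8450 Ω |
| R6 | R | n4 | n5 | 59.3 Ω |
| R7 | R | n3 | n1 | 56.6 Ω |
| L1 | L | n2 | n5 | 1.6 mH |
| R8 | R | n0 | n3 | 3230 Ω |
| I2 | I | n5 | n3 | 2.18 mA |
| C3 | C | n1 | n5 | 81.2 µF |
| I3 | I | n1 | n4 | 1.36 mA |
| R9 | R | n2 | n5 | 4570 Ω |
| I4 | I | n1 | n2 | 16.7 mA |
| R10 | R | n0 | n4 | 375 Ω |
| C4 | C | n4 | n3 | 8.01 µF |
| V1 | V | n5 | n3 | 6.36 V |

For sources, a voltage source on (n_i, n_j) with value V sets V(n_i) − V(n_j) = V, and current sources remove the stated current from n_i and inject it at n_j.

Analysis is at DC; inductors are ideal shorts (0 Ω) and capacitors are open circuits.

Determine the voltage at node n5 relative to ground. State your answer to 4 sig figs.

0.5901 V

MNA unknowns: 5 node voltages V₁..V_5 plus 2 source currents (L1, V1)
C1: Y=0.000 on G[5,0]
R1: Y=0.0003984 on G[4,0]
R2: Y=0.0003597 on G[1,5]
C2: Y=0.000 on G[4,2]
I1: z[5]−=0.00107, z[1]+=0.00107
R3: Y=0.6452 on G[1,5]
R4: Y=0.0001672 on G[2,3]
R5: Y=0.0001183 on G[1,0]
R6: Y=0.01686 on G[4,5]
R7: Y=0.01767 on G[3,1]
L1: row V2−V5=0, i_L1 at 2,5
R8: Y=0.0003096 on G[0,3]
I2: z[5]−=0.00218, z[3]+=0.00218
C3: Y=0.000 on G[1,5]
I3: z[1]−=0.00136, z[4]+=0.00136
R9: Y=0.0002188 on G[2,5]
I4: z[1]−=0.0167, z[2]+=0.0167
R10: Y=0.002667 on G[0,4]
C4: Y=0.000 on G[4,3]
V1: row V5−V3=6.36, i_V1 at 5,3
solve → V1=0.3949, V2=0.5901, V3=-5.770, V4=0.5676, V5=0.5901
aux → i_L1=0.01564, i_V1=-0.1139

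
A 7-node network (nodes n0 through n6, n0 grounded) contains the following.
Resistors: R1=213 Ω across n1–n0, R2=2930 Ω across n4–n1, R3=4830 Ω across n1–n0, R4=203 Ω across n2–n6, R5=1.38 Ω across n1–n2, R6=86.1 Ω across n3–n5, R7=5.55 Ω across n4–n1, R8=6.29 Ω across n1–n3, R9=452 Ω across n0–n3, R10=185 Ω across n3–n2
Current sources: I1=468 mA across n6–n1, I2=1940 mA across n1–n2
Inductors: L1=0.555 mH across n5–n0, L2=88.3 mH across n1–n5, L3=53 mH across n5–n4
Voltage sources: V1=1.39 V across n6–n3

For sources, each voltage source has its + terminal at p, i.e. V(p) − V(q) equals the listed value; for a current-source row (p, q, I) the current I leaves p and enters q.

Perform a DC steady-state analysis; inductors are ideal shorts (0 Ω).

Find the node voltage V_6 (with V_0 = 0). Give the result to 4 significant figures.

Apply KCL at each of the 6 non-ground nodes and solve the resulting linear system.
Node n1: branches {R1, R2, I1, L2, R3, R5, I2, R7, R8} → V_1 = 0.000
Node n2: branches {R4, R5, I2, R10} → V_2 = 2.615
Node n3: branches {R6, R8, R9, R10, V1} → V_3 = -2.445
Node n4: branches {R2, R7, L3} → V_4 = 0.000
Node n5: branches {L1, L2, R6, L3} → V_5 = 0.000
Node n6: branches {I1, R4, V1} → V_6 = -1.055
Source currents: i(L1)=0.005410, i(L2)=0.03381, i(L3)=0.000, i(V1)=-0.4499

-1.055 V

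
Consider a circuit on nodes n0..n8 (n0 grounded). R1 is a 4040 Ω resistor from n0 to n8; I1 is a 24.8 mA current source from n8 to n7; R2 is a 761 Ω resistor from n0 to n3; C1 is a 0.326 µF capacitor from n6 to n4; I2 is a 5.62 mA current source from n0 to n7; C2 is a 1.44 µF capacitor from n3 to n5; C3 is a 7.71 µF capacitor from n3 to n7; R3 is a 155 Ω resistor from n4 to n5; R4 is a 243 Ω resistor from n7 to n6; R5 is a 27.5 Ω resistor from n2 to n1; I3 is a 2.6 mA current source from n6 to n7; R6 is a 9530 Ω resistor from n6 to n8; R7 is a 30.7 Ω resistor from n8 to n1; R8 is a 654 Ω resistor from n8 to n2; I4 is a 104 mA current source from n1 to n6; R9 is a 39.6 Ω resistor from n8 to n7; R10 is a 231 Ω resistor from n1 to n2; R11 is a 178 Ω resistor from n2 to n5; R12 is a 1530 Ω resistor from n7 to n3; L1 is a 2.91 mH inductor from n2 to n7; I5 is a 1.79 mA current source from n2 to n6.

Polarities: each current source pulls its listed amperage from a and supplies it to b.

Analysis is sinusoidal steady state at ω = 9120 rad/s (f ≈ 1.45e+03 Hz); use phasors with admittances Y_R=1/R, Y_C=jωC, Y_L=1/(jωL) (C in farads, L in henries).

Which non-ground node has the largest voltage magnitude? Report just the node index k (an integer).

6

Apply KCL at each of the 8 non-ground nodes and solve the resulting linear system.
Node n1: branches {R5, R7, I4, R10} → V_1 = 1.016-1.102j
Node n2: branches {R5, R8, R10, R11, L1, I5} → V_2 = 2.975-1.540j
Node n3: branches {R2, C2, C3, R12} → V_3 = 3.945+0.1047j
Node n4: branches {C1, R3} → V_4 = 10.74+3.601j
Node n5: branches {C2, R3, R11} → V_5 = 5.950-0.9735j
Node n6: branches {C1, R4, I3, R6, I4, I5} → V_6 = 20.66-6.784j
Node n7: branches {I1, I2, C3, R4, I3, R9, R12, L1} → V_7 = 3.571+0.2289j
Node n8: branches {R1, I1, R6, R7, R8, R9} → V_8 = 1.762-0.5559j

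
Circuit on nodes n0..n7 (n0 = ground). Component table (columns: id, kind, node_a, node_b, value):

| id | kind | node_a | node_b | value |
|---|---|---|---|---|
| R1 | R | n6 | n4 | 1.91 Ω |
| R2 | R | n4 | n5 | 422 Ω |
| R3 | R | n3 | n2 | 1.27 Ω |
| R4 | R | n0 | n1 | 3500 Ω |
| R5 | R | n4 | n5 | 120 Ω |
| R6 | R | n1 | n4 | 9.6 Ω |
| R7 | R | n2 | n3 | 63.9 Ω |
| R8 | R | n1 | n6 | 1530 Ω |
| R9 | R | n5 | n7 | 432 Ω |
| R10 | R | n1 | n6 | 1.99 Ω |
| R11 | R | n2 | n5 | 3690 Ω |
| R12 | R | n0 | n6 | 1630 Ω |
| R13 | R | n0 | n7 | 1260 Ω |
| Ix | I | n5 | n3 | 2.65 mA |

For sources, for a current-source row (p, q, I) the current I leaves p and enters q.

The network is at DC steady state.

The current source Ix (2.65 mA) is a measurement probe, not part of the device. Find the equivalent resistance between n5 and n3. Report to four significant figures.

R_eq = 3691. Ω

Element admittances at DC:
  Y(R1) = 0.5236 S between n6,n4
  Y(R2) = 0.002370 S between n4,n5
  Y(R3) = 0.7874 S between n3,n2
  Y(R4) = 0.0002857 S between n0,n1
  Y(R5) = 0.008333 S between n4,n5
  Y(R6) = 0.1042 S between n1,n4
  Y(R7) = 0.01565 S between n2,n3
  Y(R8) = 0.0006536 S between n1,n6
  Y(R9) = 0.002315 S between n5,n7
  Y(R10) = 0.5025 S between n1,n6
  Y(R11) = 0.0002710 S between n2,n5
  Y(R12) = 0.0006135 S between n0,n6
  Y(R13) = 0.0007937 S between n0,n7
  Ix: injects 0.00265 A into n3 (from n5)
Assemble and solve the 7×7 MNA system:
  V(n1)=0.000  V(n2)=9.779  V(n3)=9.782  V(n4)=0.000  V(n5)=0.000  V(n6)=0.000  V(n7)=0.000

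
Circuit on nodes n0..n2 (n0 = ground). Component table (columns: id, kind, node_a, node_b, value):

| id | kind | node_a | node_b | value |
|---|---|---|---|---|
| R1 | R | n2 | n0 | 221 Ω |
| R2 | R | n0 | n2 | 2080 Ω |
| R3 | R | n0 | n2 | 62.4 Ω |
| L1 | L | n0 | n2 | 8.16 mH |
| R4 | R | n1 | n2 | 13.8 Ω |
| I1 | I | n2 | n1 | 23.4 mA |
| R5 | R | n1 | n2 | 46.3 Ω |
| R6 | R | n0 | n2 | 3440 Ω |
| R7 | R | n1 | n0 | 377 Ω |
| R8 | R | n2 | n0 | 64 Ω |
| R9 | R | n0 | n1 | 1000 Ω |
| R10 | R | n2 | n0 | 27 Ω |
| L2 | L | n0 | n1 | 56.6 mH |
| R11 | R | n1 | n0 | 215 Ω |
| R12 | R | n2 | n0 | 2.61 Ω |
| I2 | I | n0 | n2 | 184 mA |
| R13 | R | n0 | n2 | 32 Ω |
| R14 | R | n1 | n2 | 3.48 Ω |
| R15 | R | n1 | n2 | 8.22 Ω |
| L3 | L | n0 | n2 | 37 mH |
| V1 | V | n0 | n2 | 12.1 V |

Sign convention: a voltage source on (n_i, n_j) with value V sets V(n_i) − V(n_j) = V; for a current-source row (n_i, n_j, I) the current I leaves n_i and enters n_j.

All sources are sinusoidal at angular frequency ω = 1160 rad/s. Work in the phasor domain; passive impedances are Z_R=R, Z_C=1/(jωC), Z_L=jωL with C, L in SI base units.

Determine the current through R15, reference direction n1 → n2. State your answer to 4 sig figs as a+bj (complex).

MNA unknowns: 2 node voltages V₁..V_2 plus 1 source current (V1)
R1: Y=0.004525+0.000j on G[2,0]
R2: Y=0.0004808+0.000j on G[0,2]
R3: Y=0.01603+0.000j on G[0,2]
L1: Y=0.000-0.1056j on G[0,2]
R4: Y=0.07246+0.000j on G[1,2]
I1: z[2]−=0.0234, z[1]+=0.0234
R5: Y=0.02160+0.000j on G[1,2]
R6: Y=0.0002907+0.000j on G[0,2]
R7: Y=0.002653+0.000j on G[1,0]
R8: Y=0.01562+0.000j on G[2,0]
R9: Y=0.001000+0.000j on G[0,1]
R10: Y=0.03704+0.000j on G[2,0]
L2: Y=0.000-0.01523j on G[0,1]
R11: Y=0.004651+0.000j on G[1,0]
R12: Y=0.3831+0.000j on G[2,0]
I2: z[0]−=0.184, z[2]+=0.184
R13: Y=0.03125+0.000j on G[0,2]
R14: Y=0.2874+0.000j on G[1,2]
R15: Y=0.1217+0.000j on G[1,2]
L3: Y=0.000-0.02330j on G[0,2]
V1: row V0−V2=12.1, i_V1 at 0,2
solve → V1=-11.85-0.3529j, V2=-12.10+0.000j
aux → i_V1=-6.197+1.738j

0.03075-0.04293j A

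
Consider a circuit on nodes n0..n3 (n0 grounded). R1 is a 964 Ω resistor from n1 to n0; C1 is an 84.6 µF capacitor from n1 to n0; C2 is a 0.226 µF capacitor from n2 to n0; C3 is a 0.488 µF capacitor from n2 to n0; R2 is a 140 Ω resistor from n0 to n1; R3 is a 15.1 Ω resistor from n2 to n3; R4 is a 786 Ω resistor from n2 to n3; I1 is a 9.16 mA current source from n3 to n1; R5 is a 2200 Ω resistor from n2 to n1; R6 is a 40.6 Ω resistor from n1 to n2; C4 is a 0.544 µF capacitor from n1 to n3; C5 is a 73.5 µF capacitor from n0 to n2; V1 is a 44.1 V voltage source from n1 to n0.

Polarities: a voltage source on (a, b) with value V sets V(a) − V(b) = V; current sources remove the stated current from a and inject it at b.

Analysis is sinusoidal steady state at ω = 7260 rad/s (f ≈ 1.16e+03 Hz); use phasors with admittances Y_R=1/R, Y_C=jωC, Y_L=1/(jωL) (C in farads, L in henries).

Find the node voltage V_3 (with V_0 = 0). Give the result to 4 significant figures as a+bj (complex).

0.3110+0.5414j V

Element admittances at ω=7260 rad/s:
  Y(R1) = 0.001037+0.000j S between n1,n0
  Y(C1) = 0.000+0.6142j S between n1,n0
  Y(C2) = 0.000+0.001641j S between n2,n0
  Y(C3) = 0.000+0.003543j S between n2,n0
  Y(R2) = 0.007143+0.000j S between n0,n1
  Y(R3) = 0.06623+0.000j S between n2,n3
  Y(R4) = 0.001272+0.000j S between n2,n3
  I1: injects 0.00916 A into n1 (from n3)
  Y(R5) = 0.0004545+0.000j S between n2,n1
  Y(R6) = 0.02463+0.000j S between n1,n2
  Y(C4) = 0.000+0.003949j S between n1,n3
  Y(C5) = 0.000+0.5336j S between n0,n2
  V1: constraint V(n1)−V(n0) = 44.1
Assemble and solve the 4×4 MNA system:
  V(n1)=44.10+0.000j  V(n2)=0.4151-2.021j  V(n3)=0.3110+0.5414j
  i(V1)=-1.450-27.31j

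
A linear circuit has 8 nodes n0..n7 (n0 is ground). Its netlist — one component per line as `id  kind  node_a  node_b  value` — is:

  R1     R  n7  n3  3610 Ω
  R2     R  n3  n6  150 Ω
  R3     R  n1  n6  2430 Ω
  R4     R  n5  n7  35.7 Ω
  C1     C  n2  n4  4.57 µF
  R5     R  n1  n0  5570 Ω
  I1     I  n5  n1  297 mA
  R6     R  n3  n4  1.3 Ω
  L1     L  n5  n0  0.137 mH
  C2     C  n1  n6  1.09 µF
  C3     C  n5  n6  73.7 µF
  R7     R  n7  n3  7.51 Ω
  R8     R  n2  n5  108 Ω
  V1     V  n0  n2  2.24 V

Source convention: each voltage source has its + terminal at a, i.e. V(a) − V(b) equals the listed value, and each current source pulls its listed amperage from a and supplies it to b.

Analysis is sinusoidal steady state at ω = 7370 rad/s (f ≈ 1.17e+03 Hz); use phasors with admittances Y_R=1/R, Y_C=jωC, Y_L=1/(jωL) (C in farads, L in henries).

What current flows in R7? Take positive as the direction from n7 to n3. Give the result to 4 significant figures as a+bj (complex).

0.03111+0.02526j A

Apply KCL at each of the 7 non-ground nodes and solve the resulting linear system.
Node n1: branches {R3, R5, I1, C2} → V_1 = 2.746-37.36j
Node n2: branches {C1, R8, V1} → V_2 = -2.240+0.000j
Node n3: branches {R1, R2, R6, R7} → V_3 = -1.325-1.155j
Node n4: branches {C1, R6} → V_4 = -1.377-1.193j
Node n5: branches {R4, I1, L1, C3, R8} → V_5 = 0.02200-0.06223j
Node n6: branches {R2, R3, C2, C3} → V_6 = 0.02742-0.5915j
Node n7: branches {R1, R4, R7} → V_7 = -1.091-0.9658j
Source currents: i(V1)=-0.06113-0.02849j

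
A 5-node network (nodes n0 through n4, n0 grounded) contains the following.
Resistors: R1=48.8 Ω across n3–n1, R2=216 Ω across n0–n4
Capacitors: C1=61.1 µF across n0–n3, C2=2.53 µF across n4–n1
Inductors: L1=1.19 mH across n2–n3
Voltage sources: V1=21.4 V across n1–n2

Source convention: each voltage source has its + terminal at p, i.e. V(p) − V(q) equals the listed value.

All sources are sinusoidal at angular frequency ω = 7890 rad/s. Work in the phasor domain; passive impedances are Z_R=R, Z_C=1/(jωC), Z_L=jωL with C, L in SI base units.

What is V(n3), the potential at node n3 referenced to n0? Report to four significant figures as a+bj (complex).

-0.001062+0.1964j V

Apply KCL at each of the 4 non-ground nodes and solve the resulting linear system.
Node n1: branches {R1, C2, V1} → V_1 = 20.47-4.632j
Node n2: branches {L1, V1} → V_2 = -0.9252-4.632j
Node n3: branches {R1, C1, L1} → V_3 = -0.001062+0.1964j
Node n4: branches {R2, C2} → V_4 = 20.45+0.1106j
Source currents: i(V1)=-0.5143+0.09843j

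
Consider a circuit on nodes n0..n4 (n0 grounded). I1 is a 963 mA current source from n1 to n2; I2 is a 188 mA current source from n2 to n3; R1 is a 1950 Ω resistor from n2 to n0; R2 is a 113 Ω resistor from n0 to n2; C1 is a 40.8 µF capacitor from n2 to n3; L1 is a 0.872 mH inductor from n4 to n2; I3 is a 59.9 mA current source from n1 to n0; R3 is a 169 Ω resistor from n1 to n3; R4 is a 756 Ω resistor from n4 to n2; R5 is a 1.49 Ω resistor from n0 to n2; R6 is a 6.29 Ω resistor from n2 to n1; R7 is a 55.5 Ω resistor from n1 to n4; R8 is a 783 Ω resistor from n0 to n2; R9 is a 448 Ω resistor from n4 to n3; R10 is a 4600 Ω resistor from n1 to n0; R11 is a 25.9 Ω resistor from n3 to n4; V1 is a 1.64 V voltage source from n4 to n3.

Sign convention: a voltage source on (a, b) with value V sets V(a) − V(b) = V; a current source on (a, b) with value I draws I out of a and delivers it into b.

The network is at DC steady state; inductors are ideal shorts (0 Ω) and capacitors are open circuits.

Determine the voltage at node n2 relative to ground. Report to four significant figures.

-0.08603 V

MNA unknowns: 4 node voltages V₁..V_4 plus 2 source currents (L1, V1)
I1: z[1]−=0.963, z[2]+=0.963
I2: z[2]−=0.188, z[3]+=0.188
R1: Y=0.0005128 on G[2,0]
R2: Y=0.008850 on G[0,2]
C1: Y=0.000 on G[2,3]
L1: row V4−V2=0, i_L1 at 4,2
I3: z[1]−=0.0599, z[0]+=0.0599
R3: Y=0.005917 on G[1,3]
R4: Y=0.001323 on G[4,2]
R5: Y=0.6711 on G[0,2]
R6: Y=0.1590 on G[2,1]
R7: Y=0.01802 on G[1,4]
R8: Y=0.001277 on G[0,2]
R9: Y=0.002232 on G[4,3]
R10: Y=0.0002174 on G[1,0]
R11: Y=0.03861 on G[3,4]
V1: row V4−V3=1.64, i_V1 at 4,3
solve → V1=-5.724, V2=-0.08603, V3=-1.726, V4=-0.08603
aux → i_L1=0.06275, i_V1=-0.2313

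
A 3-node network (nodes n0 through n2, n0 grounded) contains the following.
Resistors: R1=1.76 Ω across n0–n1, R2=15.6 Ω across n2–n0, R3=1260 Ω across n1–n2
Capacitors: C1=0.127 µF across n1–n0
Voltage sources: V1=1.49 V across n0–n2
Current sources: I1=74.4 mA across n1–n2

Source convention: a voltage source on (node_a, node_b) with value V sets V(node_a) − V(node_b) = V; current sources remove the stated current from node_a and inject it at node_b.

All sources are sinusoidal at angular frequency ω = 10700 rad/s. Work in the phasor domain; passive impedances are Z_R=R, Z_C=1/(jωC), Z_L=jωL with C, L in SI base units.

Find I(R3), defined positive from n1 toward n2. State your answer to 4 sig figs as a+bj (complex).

0.001077+2.518e-07j A

MNA unknowns: 2 node voltages V₁..V_2 plus 1 source current (V1)
R1: Y=0.5682+0.000j on G[0,1]
R2: Y=0.06410+0.000j on G[2,0]
C1: Y=0.000+0.001359j on G[1,0]
R3: Y=0.0007937+0.000j on G[1,2]
V1: row V0−V2=1.49, i_V1 at 0,2
I1: z[1]−=0.0744, z[2]+=0.0744
solve → V1=-0.1328+0.0003173j, V2=-1.490+0.000j
aux → i_V1=-0.1710-2.518e-07j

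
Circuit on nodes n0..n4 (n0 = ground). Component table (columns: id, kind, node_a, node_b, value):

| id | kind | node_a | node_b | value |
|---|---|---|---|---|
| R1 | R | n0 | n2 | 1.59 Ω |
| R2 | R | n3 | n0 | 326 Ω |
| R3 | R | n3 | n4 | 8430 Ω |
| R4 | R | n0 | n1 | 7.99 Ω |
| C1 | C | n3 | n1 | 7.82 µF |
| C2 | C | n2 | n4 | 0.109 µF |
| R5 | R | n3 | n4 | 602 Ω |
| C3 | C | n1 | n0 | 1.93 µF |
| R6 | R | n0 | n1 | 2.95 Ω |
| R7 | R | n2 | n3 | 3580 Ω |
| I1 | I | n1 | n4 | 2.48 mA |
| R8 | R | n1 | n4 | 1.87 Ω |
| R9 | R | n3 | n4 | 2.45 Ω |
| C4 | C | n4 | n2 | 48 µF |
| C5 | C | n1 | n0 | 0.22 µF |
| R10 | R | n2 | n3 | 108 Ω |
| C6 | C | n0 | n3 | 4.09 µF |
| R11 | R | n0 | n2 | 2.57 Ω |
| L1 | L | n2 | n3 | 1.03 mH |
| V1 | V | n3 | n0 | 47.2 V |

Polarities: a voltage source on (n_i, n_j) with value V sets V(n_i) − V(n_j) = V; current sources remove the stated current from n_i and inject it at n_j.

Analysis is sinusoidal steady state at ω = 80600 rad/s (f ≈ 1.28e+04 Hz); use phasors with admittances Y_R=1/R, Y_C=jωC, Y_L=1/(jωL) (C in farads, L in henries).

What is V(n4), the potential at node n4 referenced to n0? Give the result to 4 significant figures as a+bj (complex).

16.33+1.712j V

MNA unknowns: 4 node voltages V₁..V_4 plus 1 source current (V1)
R1: Y=0.6289+0.000j on G[0,2]
R2: Y=0.003067+0.000j on G[3,0]
R3: Y=0.0001186+0.000j on G[3,4]
R4: Y=0.1252+0.000j on G[0,1]
C1: Y=0.000+0.6303j on G[3,1]
C2: Y=0.000+0.008785j on G[2,4]
R5: Y=0.001661+0.000j on G[3,4]
C3: Y=0.000+0.1556j on G[1,0]
R6: Y=0.3390+0.000j on G[0,1]
R7: Y=0.0002793+0.000j on G[2,3]
I1: z[1]−=0.00248, z[4]+=0.00248
R8: Y=0.5348+0.000j on G[1,4]
R9: Y=0.4082+0.000j on G[3,4]
C4: Y=0.000+3.869j on G[4,2]
C5: Y=0.000+0.01773j on G[1,0]
R10: Y=0.009259+0.000j on G[2,3]
C6: Y=0.000+0.3297j on G[0,3]
R11: Y=0.3891+0.000j on G[0,2]
L1: Y=0.000-0.01205j on G[2,3]
V1: row V3−V0=47.2, i_V1 at 3,0
solve → V1=20.30+14.37j, V2=14.76+5.524j, V3=47.20+0.000j, V4=16.33+1.712j
aux → i_V1=-22.10-31.37j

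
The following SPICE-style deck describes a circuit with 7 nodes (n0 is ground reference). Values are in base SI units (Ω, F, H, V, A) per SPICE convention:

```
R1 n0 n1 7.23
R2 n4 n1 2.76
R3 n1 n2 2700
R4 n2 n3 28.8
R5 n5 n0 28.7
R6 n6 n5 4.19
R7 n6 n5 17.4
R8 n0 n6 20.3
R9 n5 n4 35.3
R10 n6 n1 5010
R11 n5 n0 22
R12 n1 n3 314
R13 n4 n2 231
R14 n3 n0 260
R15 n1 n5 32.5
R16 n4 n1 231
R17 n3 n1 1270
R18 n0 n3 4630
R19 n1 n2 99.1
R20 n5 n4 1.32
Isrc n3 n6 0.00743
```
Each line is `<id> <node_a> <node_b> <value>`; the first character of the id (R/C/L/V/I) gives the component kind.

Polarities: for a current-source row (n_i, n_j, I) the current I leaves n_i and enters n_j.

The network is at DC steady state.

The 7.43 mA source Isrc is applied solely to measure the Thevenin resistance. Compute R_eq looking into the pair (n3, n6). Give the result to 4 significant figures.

R_eq = 58.71 Ω

MNA unknowns: 6 node voltages V₁..V_6
R1: Y=0.1383 on G[0,1]
R2: Y=0.3623 on G[4,1]
R3: Y=0.0003704 on G[1,2]
R4: Y=0.03472 on G[2,3]
R5: Y=0.03484 on G[5,0]
R6: Y=0.2387 on G[6,5]
R7: Y=0.05747 on G[6,5]
R8: Y=0.04926 on G[0,6]
R9: Y=0.02833 on G[5,4]
R10: Y=0.0001996 on G[6,1]
R11: Y=0.04545 on G[5,0]
R12: Y=0.003185 on G[1,3]
R13: Y=0.004329 on G[4,2]
R14: Y=0.003846 on G[3,0]
R15: Y=0.03077 on G[1,5]
R16: Y=0.004329 on G[4,1]
R17: Y=0.0007874 on G[3,1]
R18: Y=0.0002160 on G[0,3]
R19: Y=0.01009 on G[1,2]
R20: Y=0.7576 on G[5,4]
Isrc: z[3]−=0.00743, z[6]+=0.00743
solve → V1=-0.004846, V2=-0.2853, V3=-0.4059, V4=0.004385, V5=0.01029, V6=0.03031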